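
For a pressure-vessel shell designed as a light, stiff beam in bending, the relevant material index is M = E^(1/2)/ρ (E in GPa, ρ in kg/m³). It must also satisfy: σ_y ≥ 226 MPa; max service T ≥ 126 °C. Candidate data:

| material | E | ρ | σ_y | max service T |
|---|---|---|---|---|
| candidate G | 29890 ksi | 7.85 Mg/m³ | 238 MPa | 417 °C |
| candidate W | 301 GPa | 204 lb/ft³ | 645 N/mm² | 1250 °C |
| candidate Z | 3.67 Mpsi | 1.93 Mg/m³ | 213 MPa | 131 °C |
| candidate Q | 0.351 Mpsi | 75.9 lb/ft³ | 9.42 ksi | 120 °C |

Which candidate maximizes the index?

candidate W

Screen on constraints: σ_y ≥ 226 MPa; max service T ≥ 126 °C. Survivors: candidate G, candidate W.
Convert each candidate to consistent units, then evaluate M:
  candidate G: E = 206.1 GPa, ρ = 7850 kg/m³
  candidate W: E = 301.0 GPa, ρ = 3268 kg/m³
  candidate W: M = 5.31×10⁻³
  candidate G: M = 1.83×10⁻³
Highest index: candidate W.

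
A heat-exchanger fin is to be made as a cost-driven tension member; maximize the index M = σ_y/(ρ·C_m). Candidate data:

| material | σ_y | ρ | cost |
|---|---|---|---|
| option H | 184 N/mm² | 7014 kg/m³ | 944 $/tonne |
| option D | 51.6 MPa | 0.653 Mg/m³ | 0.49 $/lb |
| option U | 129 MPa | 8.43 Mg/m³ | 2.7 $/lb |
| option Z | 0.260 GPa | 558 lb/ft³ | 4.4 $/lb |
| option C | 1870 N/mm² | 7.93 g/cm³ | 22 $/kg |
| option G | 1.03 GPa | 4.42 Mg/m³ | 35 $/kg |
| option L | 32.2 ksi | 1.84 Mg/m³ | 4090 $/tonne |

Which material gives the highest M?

option D

Putting every candidate on a common basis:
  option H: σ_y = 184.0 MPa, ρ = 7014 kg/m³, cost = 0.9440 $/kg
  option D: σ_y = 51.60 MPa, ρ = 653.0 kg/m³, cost = 1.080 $/kg
  option U: σ_y = 129.0 MPa, ρ = 8430 kg/m³, cost = 5.952 $/kg
  option Z: σ_y = 260.0 MPa, ρ = 8938 kg/m³, cost = 9.700 $/kg
  option C: σ_y = 1870 MPa, ρ = 7930 kg/m³, cost = 22.00 $/kg
  option G: σ_y = 1030 MPa, ρ = 4420 kg/m³, cost = 35.00 $/kg
  option L: σ_y = 222.0 MPa, ρ = 1840 kg/m³, cost = 4.090 $/kg
  option D: M = 73.1 kN·m per $
  option L: M = 29.5 kN·m per $
  option H: M = 27.8 kN·m per $
  option C: M = 10.7 kN·m per $
  option G: M = 6.66 kN·m per $
  option Z: M = 3.00 kN·m per $
  option U: M = 2.57 kN·m per $
Highest index: option D.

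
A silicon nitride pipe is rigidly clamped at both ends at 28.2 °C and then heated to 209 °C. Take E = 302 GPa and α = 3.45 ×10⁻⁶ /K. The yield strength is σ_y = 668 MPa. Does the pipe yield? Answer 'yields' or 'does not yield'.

ΔT = 180.8 K. Constrained thermal stress σ = E·α·ΔT = 302.0×10³ MPa × 3.45×10⁻⁶ × 180.8 = 188 MPa (compressive).
Compare to σ_y = 668 MPa: σ < σ_y, so it does not yield.

does not yield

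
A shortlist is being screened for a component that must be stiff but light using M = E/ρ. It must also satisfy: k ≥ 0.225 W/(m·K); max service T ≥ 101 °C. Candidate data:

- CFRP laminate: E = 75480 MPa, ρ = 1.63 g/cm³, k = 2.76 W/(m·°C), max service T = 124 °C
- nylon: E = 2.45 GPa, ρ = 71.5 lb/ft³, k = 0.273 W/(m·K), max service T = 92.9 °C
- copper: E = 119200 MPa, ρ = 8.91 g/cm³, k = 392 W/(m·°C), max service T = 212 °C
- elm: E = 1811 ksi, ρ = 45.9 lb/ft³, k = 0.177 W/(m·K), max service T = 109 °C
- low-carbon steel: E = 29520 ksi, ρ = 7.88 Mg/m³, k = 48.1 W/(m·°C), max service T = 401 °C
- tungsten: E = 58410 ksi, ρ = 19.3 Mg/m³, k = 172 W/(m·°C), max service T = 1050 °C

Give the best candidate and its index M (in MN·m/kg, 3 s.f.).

Screen on constraints: k ≥ 0.225 W/(m·K); max service T ≥ 101 °C. Survivors: CFRP laminate, copper, low-carbon steel, tungsten.
In SI units:
  CFRP laminate: E = 75.48 GPa, ρ = 1630 kg/m³
  copper: E = 119.2 GPa, ρ = 8910 kg/m³
  low-carbon steel: E = 203.5 GPa, ρ = 7880 kg/m³
  tungsten: E = 402.7 GPa, ρ = 19300 kg/m³
  CFRP laminate: M = 46.3 MN·m/kg
  low-carbon steel: M = 25.8 MN·m/kg
  tungsten: M = 20.9 MN·m/kg
  copper: M = 13.4 MN·m/kg
CFRP laminate ranks first.

CFRP laminate, M = 46.3 MN·m/kg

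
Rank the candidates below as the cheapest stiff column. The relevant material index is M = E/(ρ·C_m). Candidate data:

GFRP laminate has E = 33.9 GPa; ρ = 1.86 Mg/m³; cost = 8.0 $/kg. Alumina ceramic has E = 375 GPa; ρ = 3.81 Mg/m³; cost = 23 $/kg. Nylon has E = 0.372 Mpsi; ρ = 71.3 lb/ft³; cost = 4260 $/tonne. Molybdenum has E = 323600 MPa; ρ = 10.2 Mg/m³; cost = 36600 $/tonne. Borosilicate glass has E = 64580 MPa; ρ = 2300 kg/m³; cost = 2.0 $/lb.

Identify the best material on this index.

borosilicate glass

After converting to SI:
  GFRP laminate: E = 33.90 GPa, ρ = 1860 kg/m³, cost = 8.000 $/kg
  alumina ceramic: E = 375.0 GPa, ρ = 3810 kg/m³, cost = 23.00 $/kg
  nylon: E = 2.565 GPa, ρ = 1142 kg/m³, cost = 4.260 $/kg
  molybdenum: E = 323.6 GPa, ρ = 10200 kg/m³, cost = 36.60 $/kg
  borosilicate glass: E = 64.58 GPa, ρ = 2300 kg/m³, cost = 4.409 $/kg
  borosilicate glass: M = 6.37 MN·m per $
  alumina ceramic: M = 4.28 MN·m per $
  GFRP laminate: M = 2.28 MN·m per $
  molybdenum: M = 0.867 MN·m per $
  nylon: M = 0.527 MN·m per $
Borosilicate glass has the largest M.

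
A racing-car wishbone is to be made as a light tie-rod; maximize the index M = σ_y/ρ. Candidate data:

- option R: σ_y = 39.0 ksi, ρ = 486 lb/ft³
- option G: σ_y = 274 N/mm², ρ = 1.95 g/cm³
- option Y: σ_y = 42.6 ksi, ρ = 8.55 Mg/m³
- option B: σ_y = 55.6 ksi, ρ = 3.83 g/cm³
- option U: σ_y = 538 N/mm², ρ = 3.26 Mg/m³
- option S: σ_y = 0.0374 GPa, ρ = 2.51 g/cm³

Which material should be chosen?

option U

Convert each candidate to consistent units, then evaluate M:
  option R: σ_y = 268.9 MPa, ρ = 7785 kg/m³
  option G: σ_y = 274.0 MPa, ρ = 1950 kg/m³
  option Y: σ_y = 293.7 MPa, ρ = 8550 kg/m³
  option B: σ_y = 383.3 MPa, ρ = 3830 kg/m³
  option U: σ_y = 538.0 MPa, ρ = 3260 kg/m³
  option S: σ_y = 37.40 MPa, ρ = 2510 kg/m³
  option U: M = 165 kN·m/kg
  option G: M = 141 kN·m/kg
  option B: M = 100 kN·m/kg
  option R: M = 34.5 kN·m/kg
  option Y: M = 34.4 kN·m/kg
  option S: M = 14.9 kN·m/kg
The maximum is for option U.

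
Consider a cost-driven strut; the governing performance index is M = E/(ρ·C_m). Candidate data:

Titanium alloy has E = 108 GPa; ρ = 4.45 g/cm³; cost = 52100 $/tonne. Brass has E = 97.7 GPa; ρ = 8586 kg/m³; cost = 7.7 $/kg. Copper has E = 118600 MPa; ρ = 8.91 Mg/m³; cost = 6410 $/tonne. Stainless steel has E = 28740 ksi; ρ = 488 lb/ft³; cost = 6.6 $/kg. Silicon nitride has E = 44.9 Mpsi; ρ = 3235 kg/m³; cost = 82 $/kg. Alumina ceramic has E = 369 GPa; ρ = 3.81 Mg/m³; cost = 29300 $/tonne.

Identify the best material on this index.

Normalizing units and computing the index:
  titanium alloy: E = 108.0 GPa, ρ = 4450 kg/m³, cost = 52.10 $/kg
  brass: E = 97.70 GPa, ρ = 8586 kg/m³, cost = 7.700 $/kg
  copper: E = 118.6 GPa, ρ = 8910 kg/m³, cost = 6.410 $/kg
  stainless steel: E = 198.2 GPa, ρ = 7817 kg/m³, cost = 6.600 $/kg
  silicon nitride: E = 309.6 GPa, ρ = 3235 kg/m³, cost = 82.00 $/kg
  alumina ceramic: E = 369.0 GPa, ρ = 3810 kg/m³, cost = 29.30 $/kg
  stainless steel: M = 3.84 MN·m per $
  alumina ceramic: M = 3.31 MN·m per $
  copper: M = 2.08 MN·m per $
  brass: M = 1.48 MN·m per $
  silicon nitride: M = 1.17 MN·m per $
  titanium alloy: M = 0.466 MN·m per $
The maximum is for stainless steel.

stainless steel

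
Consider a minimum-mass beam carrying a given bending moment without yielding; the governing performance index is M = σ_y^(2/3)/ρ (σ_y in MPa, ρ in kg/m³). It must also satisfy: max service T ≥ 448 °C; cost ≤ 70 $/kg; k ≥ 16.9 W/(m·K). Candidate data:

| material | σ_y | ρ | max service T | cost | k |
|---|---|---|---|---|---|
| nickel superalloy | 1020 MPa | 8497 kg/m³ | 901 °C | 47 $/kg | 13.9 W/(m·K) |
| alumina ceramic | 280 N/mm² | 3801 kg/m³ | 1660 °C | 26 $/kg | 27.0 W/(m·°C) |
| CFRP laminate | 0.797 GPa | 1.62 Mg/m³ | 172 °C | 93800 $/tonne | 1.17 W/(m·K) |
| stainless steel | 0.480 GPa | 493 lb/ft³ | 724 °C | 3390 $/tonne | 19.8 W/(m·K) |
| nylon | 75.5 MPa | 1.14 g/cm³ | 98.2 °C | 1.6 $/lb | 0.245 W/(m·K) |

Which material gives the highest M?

alumina ceramic

Screen on constraints: max service T ≥ 448 °C; cost ≤ 70 $/kg; k ≥ 16.9 W/(m·K). Survivors: alumina ceramic, stainless steel.
Putting every candidate on a common basis:
  alumina ceramic: σ_y = 280.0 MPa, ρ = 3801 kg/m³
  stainless steel: σ_y = 480.0 MPa, ρ = 7897 kg/m³
  alumina ceramic: M = 11.3×10⁻³
  stainless steel: M = 7.76×10⁻³
Alumina ceramic has the largest M.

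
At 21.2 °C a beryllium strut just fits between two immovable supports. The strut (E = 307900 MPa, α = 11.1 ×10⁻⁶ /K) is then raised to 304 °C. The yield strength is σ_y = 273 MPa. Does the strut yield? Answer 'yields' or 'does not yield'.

yields

E = 307900 MPa = 307.9 GPa.
ΔT = 282.8 K. Constrained thermal stress σ = E·α·ΔT = 307.9×10³ MPa × 11.1×10⁻⁶ × 282.8 = 967 MPa (compressive).
Compare to σ_y = 273 MPa: σ ≥ σ_y, so it yields.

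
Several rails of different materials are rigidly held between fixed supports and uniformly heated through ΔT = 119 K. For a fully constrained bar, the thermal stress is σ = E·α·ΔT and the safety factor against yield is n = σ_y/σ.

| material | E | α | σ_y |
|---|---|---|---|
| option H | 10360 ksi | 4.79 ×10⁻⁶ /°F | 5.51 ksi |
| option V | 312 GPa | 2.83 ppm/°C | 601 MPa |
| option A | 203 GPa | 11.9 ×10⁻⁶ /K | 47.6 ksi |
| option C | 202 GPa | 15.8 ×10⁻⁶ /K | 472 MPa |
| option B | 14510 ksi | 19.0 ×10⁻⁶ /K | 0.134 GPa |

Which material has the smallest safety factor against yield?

option H

Converting E to GPa, α to ×10⁻⁶/K, σ_y to MPa, then σ and n for each:
  option H: E = 71.43, α = 8.62, σ_y = 37.99 → σ = 73.3 MPa, n = 0.518
  option V: E = 312.0, α = 2.83, σ_y = 601.0 → σ = 105 MPa, n = 5.72
  option A: E = 203.0, α = 11.9, σ_y = 328.2 → σ = 287 MPa, n = 1.14
  option C: E = 202.0, α = 15.8, σ_y = 472.0 → σ = 380 MPa, n = 1.24
  option B: E = 100.0, α = 19.0, σ_y = 134.0 → σ = 226 MPa, n = 0.592
Smallest n: option H with n = 0.518.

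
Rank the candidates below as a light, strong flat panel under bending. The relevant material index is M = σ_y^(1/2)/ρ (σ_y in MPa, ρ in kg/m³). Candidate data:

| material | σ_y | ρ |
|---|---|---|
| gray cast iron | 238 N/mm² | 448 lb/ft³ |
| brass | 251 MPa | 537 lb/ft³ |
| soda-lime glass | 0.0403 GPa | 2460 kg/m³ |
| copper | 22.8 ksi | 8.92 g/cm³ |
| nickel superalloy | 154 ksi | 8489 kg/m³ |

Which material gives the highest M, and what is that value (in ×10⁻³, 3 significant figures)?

nickel superalloy, M = 3.84×10⁻³

Convert each candidate to consistent units, then evaluate M:
  gray cast iron: σ_y = 238.0 MPa, ρ = 7176 kg/m³
  brass: σ_y = 251.0 MPa, ρ = 8602 kg/m³
  soda-lime glass: σ_y = 40.30 MPa, ρ = 2460 kg/m³
  copper: σ_y = 157.2 MPa, ρ = 8920 kg/m³
  nickel superalloy: σ_y = 1062 MPa, ρ = 8489 kg/m³
  nickel superalloy: M = 3.84×10⁻³
  soda-lime glass: M = 2.58×10⁻³
  gray cast iron: M = 2.15×10⁻³
  brass: M = 1.84×10⁻³
  copper: M = 1.41×10⁻³
Highest index: nickel superalloy.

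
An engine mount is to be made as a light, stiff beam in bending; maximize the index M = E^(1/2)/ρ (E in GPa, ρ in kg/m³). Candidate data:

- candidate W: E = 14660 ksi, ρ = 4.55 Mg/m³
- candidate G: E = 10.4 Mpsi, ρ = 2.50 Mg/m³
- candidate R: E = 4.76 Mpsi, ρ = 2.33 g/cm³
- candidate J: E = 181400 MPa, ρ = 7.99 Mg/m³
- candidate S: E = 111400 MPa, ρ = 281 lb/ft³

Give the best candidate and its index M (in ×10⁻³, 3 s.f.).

candidate G, M = 3.39×10⁻³

Putting every candidate on a common basis:
  candidate W: E = 101.1 GPa, ρ = 4550 kg/m³
  candidate G: E = 71.71 GPa, ρ = 2500 kg/m³
  candidate R: E = 32.82 GPa, ρ = 2330 kg/m³
  candidate J: E = 181.4 GPa, ρ = 7990 kg/m³
  candidate S: E = 111.4 GPa, ρ = 4501 kg/m³
  candidate G: M = 3.39×10⁻³
  candidate R: M = 2.46×10⁻³
  candidate S: M = 2.34×10⁻³
  candidate W: M = 2.21×10⁻³
  candidate J: M = 1.69×10⁻³
Candidate G ranks first.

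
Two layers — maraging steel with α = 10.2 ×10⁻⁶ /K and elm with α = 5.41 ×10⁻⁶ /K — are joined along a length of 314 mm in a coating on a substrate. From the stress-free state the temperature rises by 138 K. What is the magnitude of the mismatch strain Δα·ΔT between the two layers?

Δα = |10.2 − 5.41|×10⁻⁶/K = 4.79×10⁻⁶/K.
Mismatch strain = Δα·ΔT = 4.79×10⁻⁶ × 138.0 = 6.61×10⁻⁴.

6.61×10⁻⁴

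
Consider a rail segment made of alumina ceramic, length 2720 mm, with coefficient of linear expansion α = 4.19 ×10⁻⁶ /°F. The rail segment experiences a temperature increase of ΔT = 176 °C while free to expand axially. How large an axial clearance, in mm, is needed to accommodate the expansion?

3.61 mm

Convert α: 4.19×10⁻⁶/°F × (9/5) = 7.54×10⁻⁶/K.
ΔL = α·L₀·ΔT = 7.54×10⁻⁶ × 2720 mm × 176.0 K = 3.61 mm.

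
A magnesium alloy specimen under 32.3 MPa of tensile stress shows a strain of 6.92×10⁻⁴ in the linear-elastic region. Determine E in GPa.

E = σ/ε = 32.3 MPa / 6.92×10⁻⁴ = 46680 MPa = 46.7 GPa.

46.7 GPa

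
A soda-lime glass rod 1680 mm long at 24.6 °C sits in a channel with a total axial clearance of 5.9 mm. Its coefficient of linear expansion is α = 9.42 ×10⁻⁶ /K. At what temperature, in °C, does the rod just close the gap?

α·L₀·ΔT = 5.9 mm ⇒ ΔT = 5.9 / (9.42×10⁻⁶ × 1680.0) = 372.8 K.
T = 24.6 + 372.8 = 397.4 °C.

397 °C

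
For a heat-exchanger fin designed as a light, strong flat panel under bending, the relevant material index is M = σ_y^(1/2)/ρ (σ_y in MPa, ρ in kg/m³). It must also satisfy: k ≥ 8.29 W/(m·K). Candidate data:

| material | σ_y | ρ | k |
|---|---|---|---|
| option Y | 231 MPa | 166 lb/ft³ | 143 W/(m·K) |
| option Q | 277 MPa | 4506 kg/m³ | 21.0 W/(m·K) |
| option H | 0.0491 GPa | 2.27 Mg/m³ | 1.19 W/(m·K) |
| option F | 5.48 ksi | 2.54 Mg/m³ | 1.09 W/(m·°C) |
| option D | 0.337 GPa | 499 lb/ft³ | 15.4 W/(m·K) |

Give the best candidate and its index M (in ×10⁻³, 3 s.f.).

option Y, M = 5.72×10⁻³

Screen on constraints: k ≥ 8.29 W/(m·K). Survivors: option Y, option Q, option D.
Convert each candidate to consistent units, then evaluate M:
  option Y: σ_y = 231.0 MPa, ρ = 2659 kg/m³
  option Q: σ_y = 277.0 MPa, ρ = 4506 kg/m³
  option D: σ_y = 337.0 MPa, ρ = 7993 kg/m³
  option Y: M = 5.72×10⁻³
  option Q: M = 3.69×10⁻³
  option D: M = 2.30×10⁻³
The maximum is for option Y.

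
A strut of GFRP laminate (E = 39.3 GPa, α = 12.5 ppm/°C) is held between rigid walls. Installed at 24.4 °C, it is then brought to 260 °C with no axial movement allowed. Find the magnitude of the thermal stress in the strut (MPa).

ΔT = 235.6 K. Constrained thermal stress σ = E·α·ΔT = 39.30×10³ MPa × 12.5×10⁻⁶ × 235.6 = 116 MPa (compressive).

116 MPa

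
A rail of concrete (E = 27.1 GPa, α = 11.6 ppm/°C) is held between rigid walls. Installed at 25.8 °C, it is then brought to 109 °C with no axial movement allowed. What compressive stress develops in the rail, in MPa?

26.2 MPa

ΔT = 83.20 K. Constrained thermal stress σ = E·α·ΔT = 27.10×10³ MPa × 11.6×10⁻⁶ × 83.20 = 26.2 MPa (compressive).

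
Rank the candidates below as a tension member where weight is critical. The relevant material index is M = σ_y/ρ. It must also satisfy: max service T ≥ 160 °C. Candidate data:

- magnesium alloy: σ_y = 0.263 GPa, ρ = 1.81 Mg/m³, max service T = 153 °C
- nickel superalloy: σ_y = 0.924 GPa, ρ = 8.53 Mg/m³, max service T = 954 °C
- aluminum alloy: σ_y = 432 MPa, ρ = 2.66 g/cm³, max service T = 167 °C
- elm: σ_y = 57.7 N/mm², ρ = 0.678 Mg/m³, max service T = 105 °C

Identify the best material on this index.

aluminum alloy

Screen on constraints: max service T ≥ 160 °C. Survivors: nickel superalloy, aluminum alloy.
Normalizing units and computing the index:
  nickel superalloy: σ_y = 924.0 MPa, ρ = 8530 kg/m³
  aluminum alloy: σ_y = 432.0 MPa, ρ = 2660 kg/m³
  aluminum alloy: M = 162 kN·m/kg
  nickel superalloy: M = 108 kN·m/kg
The maximum is for aluminum alloy.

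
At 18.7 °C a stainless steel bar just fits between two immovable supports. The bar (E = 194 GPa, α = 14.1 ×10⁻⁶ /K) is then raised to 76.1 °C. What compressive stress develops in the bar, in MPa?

157 MPa

ΔT = 57.40 K. Constrained thermal stress σ = E·α·ΔT = 194.0×10³ MPa × 14.1×10⁻⁶ × 57.40 = 157 MPa (compressive).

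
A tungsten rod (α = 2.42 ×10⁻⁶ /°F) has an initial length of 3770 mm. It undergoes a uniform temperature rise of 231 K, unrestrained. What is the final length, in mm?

3773.8 mm

Convert α: 2.42×10⁻⁶/°F × (9/5) = 4.36×10⁻⁶/K.
ΔL = α·L₀·ΔT = 4.36×10⁻⁶ × 3770 mm × 231.0 K = 3.79 mm.
L = L₀ + ΔL = 3770 + 3.79 = 3773.8 mm.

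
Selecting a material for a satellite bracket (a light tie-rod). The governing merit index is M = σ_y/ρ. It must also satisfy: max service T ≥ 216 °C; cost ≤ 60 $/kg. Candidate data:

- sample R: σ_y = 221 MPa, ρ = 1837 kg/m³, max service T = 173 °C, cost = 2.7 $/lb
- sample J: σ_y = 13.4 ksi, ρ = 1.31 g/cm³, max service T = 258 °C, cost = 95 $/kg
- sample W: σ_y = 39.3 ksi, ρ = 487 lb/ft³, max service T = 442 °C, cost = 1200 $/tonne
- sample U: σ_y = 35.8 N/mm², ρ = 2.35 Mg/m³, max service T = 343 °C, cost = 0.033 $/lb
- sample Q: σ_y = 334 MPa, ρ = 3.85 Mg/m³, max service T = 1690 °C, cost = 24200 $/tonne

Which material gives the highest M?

sample Q

Screen on constraints: max service T ≥ 216 °C; cost ≤ 60 $/kg. Survivors: sample W, sample U, sample Q.
In SI units:
  sample W: σ_y = 271.0 MPa, ρ = 7801 kg/m³
  sample U: σ_y = 35.80 MPa, ρ = 2350 kg/m³
  sample Q: σ_y = 334.0 MPa, ρ = 3850 kg/m³
  sample Q: M = 86.8 kN·m/kg
  sample W: M = 34.7 kN·m/kg
  sample U: M = 15.2 kN·m/kg
Highest index: sample Q.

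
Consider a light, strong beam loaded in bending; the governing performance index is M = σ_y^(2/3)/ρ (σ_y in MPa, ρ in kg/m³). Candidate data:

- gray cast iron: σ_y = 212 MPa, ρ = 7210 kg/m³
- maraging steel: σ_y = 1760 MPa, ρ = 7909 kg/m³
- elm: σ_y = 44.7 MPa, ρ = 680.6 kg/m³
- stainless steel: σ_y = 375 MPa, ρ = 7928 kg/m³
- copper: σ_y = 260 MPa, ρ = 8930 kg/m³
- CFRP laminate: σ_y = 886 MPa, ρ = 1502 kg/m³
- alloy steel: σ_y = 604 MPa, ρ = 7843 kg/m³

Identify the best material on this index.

Per-candidate index values:
  CFRP laminate: M = 61.4×10⁻³
  elm: M = 18.5×10⁻³
  maraging steel: M = 18.4×10⁻³
  alloy steel: M = 9.11×10⁻³
  stainless steel: M = 6.56×10⁻³
  gray cast iron: M = 4.93×10⁻³
  copper: M = 4.56×10⁻³
The maximum is for CFRP laminate.

CFRP laminate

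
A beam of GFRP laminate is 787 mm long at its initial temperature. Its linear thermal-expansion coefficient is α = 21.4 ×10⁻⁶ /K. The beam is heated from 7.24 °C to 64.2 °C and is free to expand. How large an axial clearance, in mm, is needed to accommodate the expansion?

ΔT = 64.2 − 7.24 = 56.96 K.
ΔL = α·L₀·ΔT = 21.4×10⁻⁶ × 787 mm × 56.96 K = 0.959 mm.

0.959 mm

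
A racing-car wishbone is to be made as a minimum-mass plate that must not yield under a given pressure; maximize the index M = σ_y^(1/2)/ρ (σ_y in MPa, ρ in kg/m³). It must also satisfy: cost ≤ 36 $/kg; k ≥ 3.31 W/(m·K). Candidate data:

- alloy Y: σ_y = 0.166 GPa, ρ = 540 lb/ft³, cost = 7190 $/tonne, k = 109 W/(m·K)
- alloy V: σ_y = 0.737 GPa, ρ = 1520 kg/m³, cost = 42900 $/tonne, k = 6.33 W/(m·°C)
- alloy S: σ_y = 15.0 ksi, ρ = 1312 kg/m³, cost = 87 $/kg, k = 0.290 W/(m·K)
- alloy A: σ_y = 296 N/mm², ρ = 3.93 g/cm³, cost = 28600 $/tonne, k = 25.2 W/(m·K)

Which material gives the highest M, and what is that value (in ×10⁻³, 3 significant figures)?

alloy A, M = 4.38×10⁻³

Screen on constraints: cost ≤ 36 $/kg; k ≥ 3.31 W/(m·K). Survivors: alloy Y, alloy A.
After converting to SI:
  alloy Y: σ_y = 166.0 MPa, ρ = 8650 kg/m³
  alloy A: σ_y = 296.0 MPa, ρ = 3930 kg/m³
  alloy A: M = 4.38×10⁻³
  alloy Y: M = 1.49×10⁻³
Highest index: alloy A.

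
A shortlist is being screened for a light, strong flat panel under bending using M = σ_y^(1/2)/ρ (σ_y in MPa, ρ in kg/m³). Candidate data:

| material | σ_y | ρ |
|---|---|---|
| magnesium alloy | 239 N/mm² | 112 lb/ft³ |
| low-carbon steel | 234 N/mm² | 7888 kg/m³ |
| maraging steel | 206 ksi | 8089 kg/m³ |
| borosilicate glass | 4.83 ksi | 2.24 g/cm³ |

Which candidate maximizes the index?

magnesium alloy

In SI units:
  magnesium alloy: σ_y = 239.0 MPa, ρ = 1794 kg/m³
  low-carbon steel: σ_y = 234.0 MPa, ρ = 7888 kg/m³
  maraging steel: σ_y = 1420 MPa, ρ = 8089 kg/m³
  borosilicate glass: σ_y = 33.30 MPa, ρ = 2240 kg/m³
  magnesium alloy: M = 8.62×10⁻³
  maraging steel: M = 4.66×10⁻³
  borosilicate glass: M = 2.58×10⁻³
  low-carbon steel: M = 1.94×10⁻³
The maximum is for magnesium alloy.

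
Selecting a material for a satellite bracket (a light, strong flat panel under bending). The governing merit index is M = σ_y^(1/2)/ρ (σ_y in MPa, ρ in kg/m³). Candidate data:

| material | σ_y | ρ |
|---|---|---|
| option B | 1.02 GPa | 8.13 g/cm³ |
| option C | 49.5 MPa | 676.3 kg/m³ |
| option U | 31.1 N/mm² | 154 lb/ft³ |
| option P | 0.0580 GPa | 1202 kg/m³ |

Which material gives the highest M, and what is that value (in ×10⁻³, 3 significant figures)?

option C, M = 10.4×10⁻³

Convert each candidate to consistent units, then evaluate M:
  option B: σ_y = 1020 MPa, ρ = 8130 kg/m³
  option C: σ_y = 49.50 MPa, ρ = 676.3 kg/m³
  option U: σ_y = 31.10 MPa, ρ = 2467 kg/m³
  option P: σ_y = 58.00 MPa, ρ = 1202 kg/m³
  option C: M = 10.4×10⁻³
  option P: M = 6.34×10⁻³
  option B: M = 3.93×10⁻³
  option U: M = 2.26×10⁻³
The maximum is for option C.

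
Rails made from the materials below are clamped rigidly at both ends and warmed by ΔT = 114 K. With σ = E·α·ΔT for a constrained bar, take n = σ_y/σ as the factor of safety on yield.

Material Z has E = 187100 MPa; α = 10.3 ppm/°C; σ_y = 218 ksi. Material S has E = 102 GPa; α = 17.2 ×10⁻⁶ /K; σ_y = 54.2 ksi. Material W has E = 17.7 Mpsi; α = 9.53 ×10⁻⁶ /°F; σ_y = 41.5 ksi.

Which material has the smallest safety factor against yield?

Per material, after unit conversion:
  material Z: E = 187.1, α = 10.3, σ_y = 1503 → σ = 220 MPa, n = 6.84
  material S: E = 102.0, α = 17.2, σ_y = 373.7 → σ = 200 MPa, n = 1.87
  material W: E = 122.0, α = 17.2, σ_y = 286.1 → σ = 239 MPa, n = 1.20
Smallest n: material W with n = 1.20.

material W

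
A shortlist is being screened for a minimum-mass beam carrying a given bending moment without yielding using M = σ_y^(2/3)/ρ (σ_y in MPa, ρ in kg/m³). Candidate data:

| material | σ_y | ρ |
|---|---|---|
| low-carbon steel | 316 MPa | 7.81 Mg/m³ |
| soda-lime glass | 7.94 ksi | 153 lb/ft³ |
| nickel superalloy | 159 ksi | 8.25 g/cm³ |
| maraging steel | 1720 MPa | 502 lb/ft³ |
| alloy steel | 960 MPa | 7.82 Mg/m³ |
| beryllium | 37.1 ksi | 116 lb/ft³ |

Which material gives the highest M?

beryllium

Convert each candidate to consistent units, then evaluate M:
  low-carbon steel: σ_y = 316.0 MPa, ρ = 7810 kg/m³
  soda-lime glass: σ_y = 54.74 MPa, ρ = 2451 kg/m³
  nickel superalloy: σ_y = 1096 MPa, ρ = 8250 kg/m³
  maraging steel: σ_y = 1720 MPa, ρ = 8041 kg/m³
  alloy steel: σ_y = 960.0 MPa, ρ = 7820 kg/m³
  beryllium: σ_y = 255.8 MPa, ρ = 1858 kg/m³
  beryllium: M = 21.7×10⁻³
  maraging steel: M = 17.9×10⁻³
  nickel superalloy: M = 12.9×10⁻³
  alloy steel: M = 12.4×10⁻³
  low-carbon steel: M = 5.94×10⁻³
  soda-lime glass: M = 5.88×10⁻³
Beryllium has the largest M.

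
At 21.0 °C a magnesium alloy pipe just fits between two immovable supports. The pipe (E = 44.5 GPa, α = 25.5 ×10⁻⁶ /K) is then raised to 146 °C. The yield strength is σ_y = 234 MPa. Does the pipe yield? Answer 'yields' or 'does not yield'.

does not yield

ΔT = 125.0 K. Constrained thermal stress σ = E·α·ΔT = 44.50×10³ MPa × 25.5×10⁻⁶ × 125.0 = 142 MPa (compressive).
Compare to σ_y = 234 MPa: σ < σ_y, so it does not yield.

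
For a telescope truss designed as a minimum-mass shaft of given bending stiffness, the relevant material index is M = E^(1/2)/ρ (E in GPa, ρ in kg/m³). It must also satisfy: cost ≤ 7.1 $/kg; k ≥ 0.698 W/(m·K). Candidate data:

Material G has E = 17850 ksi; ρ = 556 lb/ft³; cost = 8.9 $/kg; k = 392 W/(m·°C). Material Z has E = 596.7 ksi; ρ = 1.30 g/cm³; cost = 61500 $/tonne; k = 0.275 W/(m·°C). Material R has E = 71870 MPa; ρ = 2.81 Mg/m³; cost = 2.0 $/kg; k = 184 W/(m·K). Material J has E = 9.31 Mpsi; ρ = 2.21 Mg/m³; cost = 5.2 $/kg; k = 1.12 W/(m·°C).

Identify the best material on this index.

Screen on constraints: cost ≤ 7.1 $/kg; k ≥ 0.698 W/(m·K). Survivors: material R, material J.
After converting to SI:
  material R: E = 71.87 GPa, ρ = 2810 kg/m³
  material J: E = 64.19 GPa, ρ = 2210 kg/m³
  material J: M = 3.63×10⁻³
  material R: M = 3.02×10⁻³
Material J ranks first.

material J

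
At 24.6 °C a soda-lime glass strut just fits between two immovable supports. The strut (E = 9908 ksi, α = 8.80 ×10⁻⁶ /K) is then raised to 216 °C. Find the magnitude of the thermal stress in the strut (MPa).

E = 9908 ksi = 68.31 GPa.
ΔT = 191.4 K. Constrained thermal stress σ = E·α·ΔT = 68.31×10³ MPa × 8.80×10⁻⁶ × 191.4 = 115 MPa (compressive).

115 MPa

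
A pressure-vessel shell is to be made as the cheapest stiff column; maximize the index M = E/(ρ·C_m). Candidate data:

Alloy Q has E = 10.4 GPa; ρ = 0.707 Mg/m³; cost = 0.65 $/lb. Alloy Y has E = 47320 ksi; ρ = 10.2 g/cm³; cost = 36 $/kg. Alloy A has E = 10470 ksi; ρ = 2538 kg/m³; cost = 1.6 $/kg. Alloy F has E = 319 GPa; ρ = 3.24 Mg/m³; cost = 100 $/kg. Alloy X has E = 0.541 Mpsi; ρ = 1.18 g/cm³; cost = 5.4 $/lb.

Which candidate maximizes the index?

alloy A

After converting to SI:
  alloy Q: E = 10.40 GPa, ρ = 707.0 kg/m³, cost = 1.433 $/kg
  alloy Y: E = 326.3 GPa, ρ = 10200 kg/m³, cost = 36.00 $/kg
  alloy A: E = 72.19 GPa, ρ = 2538 kg/m³, cost = 1.600 $/kg
  alloy F: E = 319.0 GPa, ρ = 3240 kg/m³, cost = 100.0 $/kg
  alloy X: E = 3.730 GPa, ρ = 1180 kg/m³, cost = 11.90 $/kg
  alloy A: M = 17.8 MN·m per $
  alloy Q: M = 10.3 MN·m per $
  alloy F: M = 0.985 MN·m per $
  alloy Y: M = 0.889 MN·m per $
  alloy X: M = 0.266 MN·m per $
Alloy A ranks first.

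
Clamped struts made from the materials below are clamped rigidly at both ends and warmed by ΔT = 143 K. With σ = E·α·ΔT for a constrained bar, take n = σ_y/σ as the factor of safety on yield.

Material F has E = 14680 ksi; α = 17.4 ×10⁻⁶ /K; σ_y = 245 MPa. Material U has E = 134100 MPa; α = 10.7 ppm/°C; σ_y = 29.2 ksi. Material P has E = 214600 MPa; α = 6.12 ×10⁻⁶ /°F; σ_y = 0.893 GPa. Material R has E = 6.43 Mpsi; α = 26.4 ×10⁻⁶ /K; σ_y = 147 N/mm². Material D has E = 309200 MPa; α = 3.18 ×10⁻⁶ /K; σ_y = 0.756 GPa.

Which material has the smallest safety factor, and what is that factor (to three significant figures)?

material R, n = 0.878

With everything in SI (GPa, ×10⁻⁶/K, MPa):
  material F: E = 101.2, α = 17.4, σ_y = 245.0 → σ = 252 MPa, n = 0.973
  material U: E = 134.1, α = 10.7, σ_y = 201.3 → σ = 205 MPa, n = 0.981
  material P: E = 214.6, α = 11.0, σ_y = 893.0 → σ = 338 MPa, n = 2.64
  material R: E = 44.33, α = 26.4, σ_y = 147.0 → σ = 167 MPa, n = 0.878
  material D: E = 309.2, α = 3.18, σ_y = 756.0 → σ = 141 MPa, n = 5.38
Smallest n: material R with n = 0.878.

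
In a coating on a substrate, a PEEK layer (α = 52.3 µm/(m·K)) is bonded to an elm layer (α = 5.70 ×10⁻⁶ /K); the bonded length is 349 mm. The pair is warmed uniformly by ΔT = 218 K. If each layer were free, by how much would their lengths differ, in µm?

Δα = |52.3 − 5.70|×10⁻⁶/K = 46.6×10⁻⁶/K.
ΔL_mismatch = Δα·L·ΔT = 46.6×10⁻⁶ × 349.0 mm × 218.0 K = 3550 µm.

3550 µm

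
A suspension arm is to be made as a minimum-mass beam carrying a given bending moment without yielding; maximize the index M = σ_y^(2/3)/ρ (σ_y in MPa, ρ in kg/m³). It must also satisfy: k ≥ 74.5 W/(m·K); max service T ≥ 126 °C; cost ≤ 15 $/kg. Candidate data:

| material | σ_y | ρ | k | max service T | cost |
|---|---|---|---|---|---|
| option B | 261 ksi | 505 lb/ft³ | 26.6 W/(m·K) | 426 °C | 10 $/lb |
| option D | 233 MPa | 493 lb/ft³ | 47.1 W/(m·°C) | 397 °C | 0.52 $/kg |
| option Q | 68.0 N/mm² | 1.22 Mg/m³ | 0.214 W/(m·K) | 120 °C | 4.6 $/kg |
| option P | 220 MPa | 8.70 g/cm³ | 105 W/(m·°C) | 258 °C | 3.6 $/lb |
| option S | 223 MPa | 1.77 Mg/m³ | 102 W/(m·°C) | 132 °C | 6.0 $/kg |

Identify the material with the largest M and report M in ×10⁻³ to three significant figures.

option S, M = 20.8×10⁻³

Screen on constraints: k ≥ 74.5 W/(m·K); max service T ≥ 126 °C; cost ≤ 15 $/kg. Survivors: option P, option S.
Normalizing units and computing the index:
  option P: σ_y = 220.0 MPa, ρ = 8700 kg/m³
  option S: σ_y = 223.0 MPa, ρ = 1770 kg/m³
  option S: M = 20.8×10⁻³
  option P: M = 4.19×10⁻³
Option S has the largest M.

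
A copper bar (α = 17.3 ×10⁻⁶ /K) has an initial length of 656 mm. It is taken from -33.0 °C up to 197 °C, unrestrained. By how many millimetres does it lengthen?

ΔT = 197 − (-33.0) = 230.0 K.
ΔL = α·L₀·ΔT = 17.3×10⁻⁶ × 656 mm × 230.0 K = 2.61 mm.

2.61 mm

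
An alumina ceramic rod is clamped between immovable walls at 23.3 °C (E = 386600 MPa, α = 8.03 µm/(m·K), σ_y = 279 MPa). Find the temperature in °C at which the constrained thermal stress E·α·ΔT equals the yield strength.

113 °C

E = 386600 MPa = 386.6 GPa.
E·α·ΔT = 279.0 MPa ⇒ ΔT = 279.0 / (386.6×10³ × 8.03×10⁻⁶) = 89.87 K.
T = 23.3 + 89.87 = 113.2 °C.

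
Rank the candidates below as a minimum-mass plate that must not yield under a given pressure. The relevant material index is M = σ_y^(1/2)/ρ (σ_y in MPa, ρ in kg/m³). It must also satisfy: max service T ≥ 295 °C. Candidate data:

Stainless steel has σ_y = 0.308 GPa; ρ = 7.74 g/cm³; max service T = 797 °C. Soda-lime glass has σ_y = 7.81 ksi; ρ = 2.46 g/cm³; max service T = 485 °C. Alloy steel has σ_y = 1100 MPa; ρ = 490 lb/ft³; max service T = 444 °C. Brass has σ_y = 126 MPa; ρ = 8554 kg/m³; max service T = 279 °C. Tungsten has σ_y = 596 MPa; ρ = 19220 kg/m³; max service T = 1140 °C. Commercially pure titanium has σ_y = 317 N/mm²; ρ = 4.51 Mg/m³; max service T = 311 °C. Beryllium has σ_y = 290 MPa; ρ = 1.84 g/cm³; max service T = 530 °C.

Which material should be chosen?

Screen on constraints: max service T ≥ 295 °C. Survivors: stainless steel, soda-lime glass, alloy steel, tungsten, commercially pure titanium, beryllium.
Convert each candidate to consistent units, then evaluate M:
  stainless steel: σ_y = 308.0 MPa, ρ = 7740 kg/m³
  soda-lime glass: σ_y = 53.85 MPa, ρ = 2460 kg/m³
  alloy steel: σ_y = 1100 MPa, ρ = 7849 kg/m³
  tungsten: σ_y = 596.0 MPa, ρ = 19220 kg/m³
  commercially pure titanium: σ_y = 317.0 MPa, ρ = 4510 kg/m³
  beryllium: σ_y = 290.0 MPa, ρ = 1840 kg/m³
  beryllium: M = 9.26×10⁻³
  alloy steel: M = 4.23×10⁻³
  commercially pure titanium: M = 3.95×10⁻³
  soda-lime glass: M = 2.98×10⁻³
  stainless steel: M = 2.27×10⁻³
  tungsten: M = 1.27×10⁻³
Highest index: beryllium.

beryllium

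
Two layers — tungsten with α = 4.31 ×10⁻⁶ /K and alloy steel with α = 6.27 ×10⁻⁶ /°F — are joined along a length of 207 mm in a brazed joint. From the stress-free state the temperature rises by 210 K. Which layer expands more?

alloy steel

alloy steel: α = 6.27×10⁻⁶/°F × 9/5 = 11.3×10⁻⁶/K.
α(tungsten) = 4.31×10⁻⁶/K vs α(alloy steel) = 11.3×10⁻⁶/K.
Higher α expands more for the same ΔT: alloy steel.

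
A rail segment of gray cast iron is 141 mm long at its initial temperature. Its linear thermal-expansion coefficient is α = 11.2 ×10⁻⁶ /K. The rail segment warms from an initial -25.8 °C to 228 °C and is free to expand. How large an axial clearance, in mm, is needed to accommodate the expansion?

0.401 mm

ΔT = 228 − (-25.8) = 253.8 K.
ΔL = α·L₀·ΔT = 11.2×10⁻⁶ × 141 mm × 253.8 K = 0.401 mm.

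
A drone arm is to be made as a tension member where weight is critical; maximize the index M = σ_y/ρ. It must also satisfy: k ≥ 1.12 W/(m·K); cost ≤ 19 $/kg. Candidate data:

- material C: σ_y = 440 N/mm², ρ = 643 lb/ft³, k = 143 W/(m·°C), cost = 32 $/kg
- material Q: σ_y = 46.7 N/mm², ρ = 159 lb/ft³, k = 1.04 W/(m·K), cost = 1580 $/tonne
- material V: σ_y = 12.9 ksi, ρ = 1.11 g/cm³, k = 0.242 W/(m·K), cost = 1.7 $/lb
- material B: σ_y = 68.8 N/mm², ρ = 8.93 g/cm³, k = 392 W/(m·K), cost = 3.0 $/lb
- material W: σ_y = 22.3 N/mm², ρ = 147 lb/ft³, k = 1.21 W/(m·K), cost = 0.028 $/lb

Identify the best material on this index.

Screen on constraints: k ≥ 1.12 W/(m·K); cost ≤ 19 $/kg. Survivors: material B, material W.
In SI units:
  material B: σ_y = 68.80 MPa, ρ = 8930 kg/m³
  material W: σ_y = 22.30 MPa, ρ = 2355 kg/m³
  material W: M = 9.47 kN·m/kg
  material B: M = 7.70 kN·m/kg
Highest index: material W.

material W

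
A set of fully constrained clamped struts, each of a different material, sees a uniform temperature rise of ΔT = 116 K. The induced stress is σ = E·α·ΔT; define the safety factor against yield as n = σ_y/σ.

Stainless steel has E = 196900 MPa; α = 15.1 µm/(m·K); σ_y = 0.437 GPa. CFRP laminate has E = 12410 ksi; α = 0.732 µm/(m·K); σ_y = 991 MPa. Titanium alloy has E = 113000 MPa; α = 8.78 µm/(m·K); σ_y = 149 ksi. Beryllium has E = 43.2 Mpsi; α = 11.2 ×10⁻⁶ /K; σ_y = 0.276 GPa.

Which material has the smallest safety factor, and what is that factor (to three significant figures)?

beryllium, n = 0.713

Converting E to GPa, α to ×10⁻⁶/K, σ_y to MPa, then σ and n for each:
  stainless steel: E = 196.9, α = 15.1, σ_y = 437.0 → σ = 345 MPa, n = 1.27
  CFRP laminate: E = 85.56, α = 0.732, σ_y = 991.0 → σ = 7.27 MPa, n = 136
  titanium alloy: E = 113.0, α = 8.78, σ_y = 1027 → σ = 115 MPa, n = 8.93
  beryllium: E = 297.9, α = 11.2, σ_y = 276.0 → σ = 387 MPa, n = 0.713
Beryllium has the lowest safety factor, n = 0.713.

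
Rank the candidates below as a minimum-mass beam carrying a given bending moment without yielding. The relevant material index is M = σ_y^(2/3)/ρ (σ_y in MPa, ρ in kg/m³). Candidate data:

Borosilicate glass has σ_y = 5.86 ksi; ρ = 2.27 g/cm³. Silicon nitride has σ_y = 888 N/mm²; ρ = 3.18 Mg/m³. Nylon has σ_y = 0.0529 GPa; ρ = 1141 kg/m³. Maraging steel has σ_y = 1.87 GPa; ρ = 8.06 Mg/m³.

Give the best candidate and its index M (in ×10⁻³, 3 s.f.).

After converting to SI:
  borosilicate glass: σ_y = 40.40 MPa, ρ = 2270 kg/m³
  silicon nitride: σ_y = 888.0 MPa, ρ = 3180 kg/m³
  nylon: σ_y = 52.90 MPa, ρ = 1141 kg/m³
  maraging steel: σ_y = 1870 MPa, ρ = 8060 kg/m³
  silicon nitride: M = 29.1×10⁻³
  maraging steel: M = 18.8×10⁻³
  nylon: M = 12.4×10⁻³
  borosilicate glass: M = 5.19×10⁻³
Highest index: silicon nitride.

silicon nitride, M = 29.1×10⁻³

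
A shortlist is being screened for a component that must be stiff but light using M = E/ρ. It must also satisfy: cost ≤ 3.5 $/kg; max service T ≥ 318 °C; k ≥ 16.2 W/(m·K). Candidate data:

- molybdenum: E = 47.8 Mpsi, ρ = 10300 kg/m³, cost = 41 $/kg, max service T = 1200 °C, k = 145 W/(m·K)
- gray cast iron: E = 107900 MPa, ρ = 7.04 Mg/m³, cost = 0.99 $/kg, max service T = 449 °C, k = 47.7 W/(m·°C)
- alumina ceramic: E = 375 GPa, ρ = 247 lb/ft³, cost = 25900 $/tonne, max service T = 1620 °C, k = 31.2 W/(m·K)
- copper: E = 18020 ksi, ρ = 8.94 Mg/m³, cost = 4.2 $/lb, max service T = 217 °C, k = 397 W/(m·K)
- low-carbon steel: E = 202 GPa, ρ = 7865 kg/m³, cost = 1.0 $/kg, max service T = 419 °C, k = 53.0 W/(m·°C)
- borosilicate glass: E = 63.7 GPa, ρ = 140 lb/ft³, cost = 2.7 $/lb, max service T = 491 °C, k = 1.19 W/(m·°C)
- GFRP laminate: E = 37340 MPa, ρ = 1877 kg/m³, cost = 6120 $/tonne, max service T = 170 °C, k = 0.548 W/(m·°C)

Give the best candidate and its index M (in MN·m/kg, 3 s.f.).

Screen on constraints: cost ≤ 3.5 $/kg; max service T ≥ 318 °C; k ≥ 16.2 W/(m·K). Survivors: gray cast iron, low-carbon steel.
After converting to SI:
  gray cast iron: E = 107.9 GPa, ρ = 7040 kg/m³
  low-carbon steel: E = 202.0 GPa, ρ = 7865 kg/m³
  low-carbon steel: M = 25.7 MN·m/kg
  gray cast iron: M = 15.3 MN·m/kg
The maximum is for low-carbon steel.

low-carbon steel, M = 25.7 MN·m/kg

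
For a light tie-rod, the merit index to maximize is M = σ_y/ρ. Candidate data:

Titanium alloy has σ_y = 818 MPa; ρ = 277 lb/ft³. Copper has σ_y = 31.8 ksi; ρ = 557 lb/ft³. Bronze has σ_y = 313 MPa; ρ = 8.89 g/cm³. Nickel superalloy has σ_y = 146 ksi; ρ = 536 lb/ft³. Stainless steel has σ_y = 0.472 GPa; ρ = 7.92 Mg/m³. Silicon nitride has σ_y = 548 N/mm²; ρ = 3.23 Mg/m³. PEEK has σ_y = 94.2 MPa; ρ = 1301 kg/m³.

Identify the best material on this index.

titanium alloy

In SI units:
  titanium alloy: σ_y = 818.0 MPa, ρ = 4437 kg/m³
  copper: σ_y = 219.3 MPa, ρ = 8922 kg/m³
  bronze: σ_y = 313.0 MPa, ρ = 8890 kg/m³
  nickel superalloy: σ_y = 1007 MPa, ρ = 8586 kg/m³
  stainless steel: σ_y = 472.0 MPa, ρ = 7920 kg/m³
  silicon nitride: σ_y = 548.0 MPa, ρ = 3230 kg/m³
  PEEK: σ_y = 94.20 MPa, ρ = 1301 kg/m³
  titanium alloy: M = 184 kN·m/kg
  silicon nitride: M = 170 kN·m/kg
  nickel superalloy: M = 117 kN·m/kg
  PEEK: M = 72.4 kN·m/kg
  stainless steel: M = 59.6 kN·m/kg
  bronze: M = 35.2 kN·m/kg
  copper: M = 24.6 kN·m/kg
Highest index: titanium alloy.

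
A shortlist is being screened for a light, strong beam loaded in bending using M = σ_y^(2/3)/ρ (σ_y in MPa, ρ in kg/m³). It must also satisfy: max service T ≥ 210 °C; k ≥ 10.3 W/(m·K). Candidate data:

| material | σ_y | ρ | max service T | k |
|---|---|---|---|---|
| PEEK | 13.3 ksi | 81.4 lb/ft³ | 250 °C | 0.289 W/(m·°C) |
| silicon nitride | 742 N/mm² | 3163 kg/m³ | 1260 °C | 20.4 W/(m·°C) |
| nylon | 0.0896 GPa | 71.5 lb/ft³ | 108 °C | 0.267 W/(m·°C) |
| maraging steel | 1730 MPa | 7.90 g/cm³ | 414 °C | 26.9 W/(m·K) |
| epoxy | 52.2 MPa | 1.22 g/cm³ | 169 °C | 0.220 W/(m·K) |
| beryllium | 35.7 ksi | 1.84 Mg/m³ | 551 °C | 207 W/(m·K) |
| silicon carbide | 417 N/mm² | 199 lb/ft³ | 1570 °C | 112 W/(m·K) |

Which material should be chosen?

Screen on constraints: max service T ≥ 210 °C; k ≥ 10.3 W/(m·K). Survivors: silicon nitride, maraging steel, beryllium, silicon carbide.
Putting every candidate on a common basis:
  silicon nitride: σ_y = 742.0 MPa, ρ = 3163 kg/m³
  maraging steel: σ_y = 1730 MPa, ρ = 7900 kg/m³
  beryllium: σ_y = 246.1 MPa, ρ = 1840 kg/m³
  silicon carbide: σ_y = 417.0 MPa, ρ = 3188 kg/m³
  silicon nitride: M = 25.9×10⁻³
  beryllium: M = 21.3×10⁻³
  maraging steel: M = 18.2×10⁻³
  silicon carbide: M = 17.5×10⁻³
The maximum is for silicon nitride.

silicon nitride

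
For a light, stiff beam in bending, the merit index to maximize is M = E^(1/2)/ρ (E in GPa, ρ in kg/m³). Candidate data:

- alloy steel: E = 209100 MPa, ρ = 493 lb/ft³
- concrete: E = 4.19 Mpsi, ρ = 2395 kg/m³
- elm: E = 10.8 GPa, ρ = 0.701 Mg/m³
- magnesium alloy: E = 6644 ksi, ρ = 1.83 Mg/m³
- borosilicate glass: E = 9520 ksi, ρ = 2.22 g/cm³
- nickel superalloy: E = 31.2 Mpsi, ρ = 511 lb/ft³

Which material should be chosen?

elm

After converting to SI:
  alloy steel: E = 209.1 GPa, ρ = 7897 kg/m³
  concrete: E = 28.89 GPa, ρ = 2395 kg/m³
  elm: E = 10.80 GPa, ρ = 701.0 kg/m³
  magnesium alloy: E = 45.81 GPa, ρ = 1830 kg/m³
  borosilicate glass: E = 65.64 GPa, ρ = 2220 kg/m³
  nickel superalloy: E = 215.1 GPa, ρ = 8185 kg/m³
  elm: M = 4.69×10⁻³
  magnesium alloy: M = 3.70×10⁻³
  borosilicate glass: M = 3.65×10⁻³
  concrete: M = 2.24×10⁻³
  alloy steel: M = 1.83×10⁻³
  nickel superalloy: M = 1.79×10⁻³
Highest index: elm.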